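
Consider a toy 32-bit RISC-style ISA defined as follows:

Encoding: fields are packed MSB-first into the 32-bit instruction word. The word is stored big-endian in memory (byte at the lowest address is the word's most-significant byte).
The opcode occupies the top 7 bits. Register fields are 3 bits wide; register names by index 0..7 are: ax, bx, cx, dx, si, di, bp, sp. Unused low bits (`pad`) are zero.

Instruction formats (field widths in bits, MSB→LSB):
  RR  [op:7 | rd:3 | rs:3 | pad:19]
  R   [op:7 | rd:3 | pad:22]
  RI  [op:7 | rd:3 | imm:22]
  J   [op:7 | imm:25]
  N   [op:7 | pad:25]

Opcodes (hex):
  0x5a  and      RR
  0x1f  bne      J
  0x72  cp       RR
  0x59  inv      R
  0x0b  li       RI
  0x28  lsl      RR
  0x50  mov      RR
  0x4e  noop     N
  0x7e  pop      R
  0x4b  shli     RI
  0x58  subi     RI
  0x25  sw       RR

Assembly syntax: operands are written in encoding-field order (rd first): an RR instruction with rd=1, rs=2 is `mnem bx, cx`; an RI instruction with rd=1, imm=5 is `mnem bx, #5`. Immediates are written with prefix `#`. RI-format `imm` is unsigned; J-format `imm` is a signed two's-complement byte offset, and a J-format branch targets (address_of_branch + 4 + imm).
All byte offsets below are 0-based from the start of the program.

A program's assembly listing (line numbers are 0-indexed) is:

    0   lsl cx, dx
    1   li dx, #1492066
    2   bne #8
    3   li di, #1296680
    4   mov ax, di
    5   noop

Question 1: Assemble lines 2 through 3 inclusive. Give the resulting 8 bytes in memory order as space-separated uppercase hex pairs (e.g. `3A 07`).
L2: bne op=0x1f:7|imm=8:25 ⇒ 0x3e000008 ⇒ big 3e 00 00 08
L3: li op=0xb:7|rd=5:3|imm=1296680:22 ⇒ 0x1753c928 ⇒ big 17 53 c9 28

3E 00 00 08 17 53 C9 28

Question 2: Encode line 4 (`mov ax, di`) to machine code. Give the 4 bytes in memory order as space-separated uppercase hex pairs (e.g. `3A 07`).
A0 28 00 00

L4: mov op=0x50:7|rd=0:3|rs=5:3|pad=0:19 ⇒ 0xa0280000 ⇒ big a0 28 00 00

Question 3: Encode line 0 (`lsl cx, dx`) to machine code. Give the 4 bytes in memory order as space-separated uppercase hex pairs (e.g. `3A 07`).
50 98 00 00

L0: lsl op=0x28:7|rd=2:3|rs=3:3|pad=0:19 ⇒ 0x50980000 ⇒ big 50 98 00 00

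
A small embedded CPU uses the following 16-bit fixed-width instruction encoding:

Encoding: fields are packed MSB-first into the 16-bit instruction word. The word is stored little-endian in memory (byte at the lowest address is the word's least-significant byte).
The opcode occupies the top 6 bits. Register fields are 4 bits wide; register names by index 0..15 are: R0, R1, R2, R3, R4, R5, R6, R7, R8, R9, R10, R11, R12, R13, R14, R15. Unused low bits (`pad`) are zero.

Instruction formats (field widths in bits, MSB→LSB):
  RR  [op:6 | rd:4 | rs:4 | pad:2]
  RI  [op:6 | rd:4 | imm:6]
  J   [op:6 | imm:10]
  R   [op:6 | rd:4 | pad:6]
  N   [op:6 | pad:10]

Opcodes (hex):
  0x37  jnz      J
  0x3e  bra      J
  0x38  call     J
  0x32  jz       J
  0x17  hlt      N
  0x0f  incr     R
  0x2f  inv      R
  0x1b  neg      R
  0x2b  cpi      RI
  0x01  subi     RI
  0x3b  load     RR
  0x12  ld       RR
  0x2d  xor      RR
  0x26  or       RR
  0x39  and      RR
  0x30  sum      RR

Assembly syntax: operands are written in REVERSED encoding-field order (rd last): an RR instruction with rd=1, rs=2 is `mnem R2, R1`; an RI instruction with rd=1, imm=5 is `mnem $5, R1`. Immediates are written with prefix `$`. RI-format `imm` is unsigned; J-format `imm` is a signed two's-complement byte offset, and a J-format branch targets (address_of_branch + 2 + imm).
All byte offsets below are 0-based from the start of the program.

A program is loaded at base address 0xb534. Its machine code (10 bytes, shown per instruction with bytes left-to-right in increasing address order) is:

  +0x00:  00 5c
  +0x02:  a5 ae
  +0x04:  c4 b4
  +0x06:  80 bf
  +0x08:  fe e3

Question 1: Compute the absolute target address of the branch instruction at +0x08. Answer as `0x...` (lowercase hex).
0xb53c

[08] fe e3 → 0xe3fe
  op=0xe3fe>>10=0x38 ⇒ call (J)
  imm@[9:0]=0x3fe (s10→-2) ⇒ $-2
  target = base 0xb534 + off 0x08 + 2 + imm -2 = 0xb53c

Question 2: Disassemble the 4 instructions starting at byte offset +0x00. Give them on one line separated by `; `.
hlt; cpi $37, R10; xor R1, R3; inv R14

@+00  little-endian(00 5c) = 0x5c00
  opcode bits[15:10]=0x17: hlt/N
@+02  little-endian(a5 ae) = 0xaea5
  opcode bits[15:10]=0x2b: cpi/RI
  rd@[9:6]=0xa ⇒ R10
  imm@[5:0]=0x25 ⇒ $37
@+04  little-endian(c4 b4) = 0xb4c4
  opcode bits[15:10]=0x2d: xor/RR
  rd@[9:6]=0x3 ⇒ R3
  rs@[5:2]=0x1 ⇒ R1
@+06  little-endian(80 bf) = 0xbf80
  opcode bits[15:10]=0x2f: inv/R
  rd@[9:6]=0xe ⇒ R14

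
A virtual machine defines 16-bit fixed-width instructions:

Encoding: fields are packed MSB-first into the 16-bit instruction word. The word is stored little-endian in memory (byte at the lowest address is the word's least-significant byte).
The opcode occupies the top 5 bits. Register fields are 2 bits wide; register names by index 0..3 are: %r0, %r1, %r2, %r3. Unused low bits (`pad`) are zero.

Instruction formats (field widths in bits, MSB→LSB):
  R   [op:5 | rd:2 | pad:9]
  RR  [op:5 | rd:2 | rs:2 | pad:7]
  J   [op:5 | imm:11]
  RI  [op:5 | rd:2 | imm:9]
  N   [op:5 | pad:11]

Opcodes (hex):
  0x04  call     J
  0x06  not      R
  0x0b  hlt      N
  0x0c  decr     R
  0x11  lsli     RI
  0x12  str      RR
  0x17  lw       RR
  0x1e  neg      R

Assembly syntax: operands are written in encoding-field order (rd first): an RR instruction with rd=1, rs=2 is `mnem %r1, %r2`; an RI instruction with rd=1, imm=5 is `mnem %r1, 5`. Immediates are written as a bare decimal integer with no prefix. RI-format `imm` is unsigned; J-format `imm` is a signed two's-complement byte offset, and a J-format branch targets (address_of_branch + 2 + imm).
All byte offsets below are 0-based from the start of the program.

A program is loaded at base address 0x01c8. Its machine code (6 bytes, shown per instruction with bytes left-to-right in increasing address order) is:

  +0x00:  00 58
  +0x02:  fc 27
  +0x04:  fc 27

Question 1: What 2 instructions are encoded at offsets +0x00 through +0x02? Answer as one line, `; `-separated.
+0x00: 00 58 ⇒ word 0x5800 (little)
  opcode bits[15:11]=0xb: hlt/N
+0x02: fc 27 ⇒ word 0x27fc (little)
  opcode bits[15:11]=0x4: call/J
  [10:0] imm=2044 (s11→-4) = -4

hlt; call -4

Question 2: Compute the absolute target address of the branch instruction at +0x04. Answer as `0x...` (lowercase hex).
off 0x04: read fc 27 as little → 0x27fc
  opcode bits[15:11]=0x4: call/J
  [10:0] imm=2044 (s11→-4) = -4
  target = base 0x01c8 + off 0x04 + 2 + imm -4 = 0x01ca

0x01ca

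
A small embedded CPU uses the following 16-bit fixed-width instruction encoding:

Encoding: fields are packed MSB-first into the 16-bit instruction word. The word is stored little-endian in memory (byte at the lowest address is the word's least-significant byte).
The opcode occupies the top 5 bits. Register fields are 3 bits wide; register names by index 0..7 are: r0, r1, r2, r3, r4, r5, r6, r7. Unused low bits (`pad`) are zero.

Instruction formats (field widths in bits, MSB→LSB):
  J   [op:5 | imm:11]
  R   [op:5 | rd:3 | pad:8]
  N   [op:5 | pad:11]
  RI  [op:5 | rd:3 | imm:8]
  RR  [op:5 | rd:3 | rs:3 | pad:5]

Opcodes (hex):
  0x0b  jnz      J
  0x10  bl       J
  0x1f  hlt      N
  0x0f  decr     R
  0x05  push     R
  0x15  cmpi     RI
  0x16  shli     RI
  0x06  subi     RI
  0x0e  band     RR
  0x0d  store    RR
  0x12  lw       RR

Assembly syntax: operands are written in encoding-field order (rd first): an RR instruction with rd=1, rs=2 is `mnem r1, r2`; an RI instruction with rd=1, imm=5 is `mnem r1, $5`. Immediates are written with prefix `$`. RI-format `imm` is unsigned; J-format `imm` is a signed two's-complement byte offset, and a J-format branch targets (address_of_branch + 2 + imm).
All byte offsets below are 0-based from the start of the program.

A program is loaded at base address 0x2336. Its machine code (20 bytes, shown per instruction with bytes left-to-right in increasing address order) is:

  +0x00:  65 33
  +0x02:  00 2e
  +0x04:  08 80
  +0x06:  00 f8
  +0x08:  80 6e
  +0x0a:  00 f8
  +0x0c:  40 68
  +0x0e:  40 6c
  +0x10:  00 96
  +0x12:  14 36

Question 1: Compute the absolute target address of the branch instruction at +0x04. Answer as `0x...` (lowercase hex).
@+04  little-endian(08 80) = 0x8008
  top 5b → 0x10 → bl [J]
  [10:0] imm=8 = $8
  target = base 0x2336 + off 0x04 + 2 + imm 8 = 0x2344

0x2344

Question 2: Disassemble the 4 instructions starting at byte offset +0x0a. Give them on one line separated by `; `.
off 0x0a: read 00 f8 as little → 0xf800
  top 5b → 0x1f → hlt [N]
off 0x0c: read 40 68 as little → 0x6840
  top 5b → 0xd → store [RR]
  rd: (w>>8)&0x7=0x0 → r0
  rs: (w>>5)&0x7=0x2 → r2
off 0x0e: read 40 6c as little → 0x6c40
  top 5b → 0xd → store [RR]
  rd: (w>>8)&0x7=0x4 → r4
  rs: (w>>5)&0x7=0x2 → r2
off 0x10: read 00 96 as little → 0x9600
  top 5b → 0x12 → lw [RR]
  rd: (w>>8)&0x7=0x6 → r6
  rs: (w>>5)&0x7=0x0 → r0

hlt; store r0, r2; store r4, r2; lw r6, r0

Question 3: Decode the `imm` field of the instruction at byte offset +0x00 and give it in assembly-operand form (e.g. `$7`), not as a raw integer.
off 0x00: read 65 33 as little → 0x3365
  top 5b → 0x6 → subi [RI]
  rd: (w>>8)&0x7=0x3 → r3
  imm: (w>>0)&0xff=0x65 → $101

$101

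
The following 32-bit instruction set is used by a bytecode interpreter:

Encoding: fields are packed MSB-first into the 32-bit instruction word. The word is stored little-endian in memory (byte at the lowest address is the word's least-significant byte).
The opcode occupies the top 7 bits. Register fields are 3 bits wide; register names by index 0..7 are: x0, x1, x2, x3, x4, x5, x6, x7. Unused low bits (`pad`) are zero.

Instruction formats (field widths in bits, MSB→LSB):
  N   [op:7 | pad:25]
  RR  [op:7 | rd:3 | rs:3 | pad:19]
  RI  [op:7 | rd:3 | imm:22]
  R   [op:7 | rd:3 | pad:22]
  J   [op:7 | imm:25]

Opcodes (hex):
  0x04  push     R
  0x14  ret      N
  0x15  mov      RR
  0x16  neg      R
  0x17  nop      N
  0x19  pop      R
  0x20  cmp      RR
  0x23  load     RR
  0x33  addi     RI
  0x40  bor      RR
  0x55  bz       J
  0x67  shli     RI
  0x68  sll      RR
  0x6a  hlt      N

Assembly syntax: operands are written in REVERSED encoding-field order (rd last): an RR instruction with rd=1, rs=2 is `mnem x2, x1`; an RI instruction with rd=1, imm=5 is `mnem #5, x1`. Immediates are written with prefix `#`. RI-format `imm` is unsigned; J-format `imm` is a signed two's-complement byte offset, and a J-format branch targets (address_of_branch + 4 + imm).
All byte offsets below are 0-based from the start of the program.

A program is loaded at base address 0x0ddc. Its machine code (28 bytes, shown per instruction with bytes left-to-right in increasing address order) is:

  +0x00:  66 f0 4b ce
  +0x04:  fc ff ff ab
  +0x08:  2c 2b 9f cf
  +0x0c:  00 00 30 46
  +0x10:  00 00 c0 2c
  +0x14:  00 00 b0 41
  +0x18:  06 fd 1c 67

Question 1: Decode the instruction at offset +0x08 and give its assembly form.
shli #2042668, x6

+0x08: 2c 2b 9f cf ⇒ word 0xcf9f2b2c (little)
  top 7b → 0x67 → shli [RI]
  [24:22] rd=6 = x6
  [21:0] imm=2042668 = #2042668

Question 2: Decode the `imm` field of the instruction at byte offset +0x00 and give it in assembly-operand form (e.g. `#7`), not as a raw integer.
#782438

@+00  little-endian(66 f0 4b ce) = 0xce4bf066
  op=0xce4bf066>>25=0x67 ⇒ shli (RI)
  [24:22] rd=1 = x1
  [21:0] imm=782438 = #782438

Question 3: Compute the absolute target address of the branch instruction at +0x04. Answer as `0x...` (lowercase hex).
off 0x04: read fc ff ff ab as little → 0xabfffffc
  top 7b → 0x55 → bz [J]
  [24:0] imm=33554428 (s25→-4) = #-4
  target = base 0x0ddc + off 0x04 + 4 + imm -4 = 0x0de0

0x0de0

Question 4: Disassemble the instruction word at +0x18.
@+18  little-endian(06 fd 1c 67) = 0x671cfd06
  opcode bits[31:25]=0x33: addi/RI
  rd@[24:22]=0x4 ⇒ x4
  imm@[21:0]=0x1cfd06 ⇒ #1899782

addi #1899782, x4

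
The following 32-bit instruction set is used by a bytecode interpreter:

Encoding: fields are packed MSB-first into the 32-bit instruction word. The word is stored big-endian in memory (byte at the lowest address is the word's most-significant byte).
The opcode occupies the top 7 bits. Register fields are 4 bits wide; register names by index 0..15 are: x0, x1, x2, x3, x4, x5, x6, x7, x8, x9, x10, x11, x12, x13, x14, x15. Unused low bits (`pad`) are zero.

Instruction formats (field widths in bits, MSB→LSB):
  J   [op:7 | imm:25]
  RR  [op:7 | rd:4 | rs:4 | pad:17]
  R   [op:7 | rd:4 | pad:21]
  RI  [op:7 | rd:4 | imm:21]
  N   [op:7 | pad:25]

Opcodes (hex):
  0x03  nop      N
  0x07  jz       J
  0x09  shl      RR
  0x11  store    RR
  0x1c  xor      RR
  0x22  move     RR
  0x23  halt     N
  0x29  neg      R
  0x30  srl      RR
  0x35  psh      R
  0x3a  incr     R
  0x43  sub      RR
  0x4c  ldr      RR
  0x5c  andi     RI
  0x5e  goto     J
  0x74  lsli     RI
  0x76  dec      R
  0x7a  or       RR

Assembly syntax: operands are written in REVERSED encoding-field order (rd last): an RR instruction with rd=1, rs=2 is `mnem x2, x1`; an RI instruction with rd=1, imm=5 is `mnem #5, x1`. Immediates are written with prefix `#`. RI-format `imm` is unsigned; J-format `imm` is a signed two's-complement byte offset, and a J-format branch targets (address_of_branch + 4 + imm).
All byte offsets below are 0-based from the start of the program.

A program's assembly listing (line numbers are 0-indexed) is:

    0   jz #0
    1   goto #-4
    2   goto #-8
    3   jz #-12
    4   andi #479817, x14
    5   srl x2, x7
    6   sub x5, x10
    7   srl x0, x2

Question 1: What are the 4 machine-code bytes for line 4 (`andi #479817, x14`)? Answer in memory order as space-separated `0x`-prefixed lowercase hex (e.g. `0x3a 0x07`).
0xb9 0xc7 0x52 0x49

line 4 (andi): pack op=0x5c:7|rd=14:4|imm=479817:21 = 0xb9c75249; big→ b9 c7 52 49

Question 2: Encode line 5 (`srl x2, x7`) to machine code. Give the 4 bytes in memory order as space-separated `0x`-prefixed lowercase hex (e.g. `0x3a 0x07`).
0x60 0xe4 0x00 0x00

5. srl fields op=0x30:7|rd=7:4|rs=2:4|pad=0:17 → word 60e40000h → 60 e4 00 00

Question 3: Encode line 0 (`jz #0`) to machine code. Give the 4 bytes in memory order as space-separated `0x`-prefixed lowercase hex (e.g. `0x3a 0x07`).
0. jz fields op=0x7:7|imm=0:25 → word 0e000000h → 0e 00 00 00

0x0e 0x00 0x00 0x00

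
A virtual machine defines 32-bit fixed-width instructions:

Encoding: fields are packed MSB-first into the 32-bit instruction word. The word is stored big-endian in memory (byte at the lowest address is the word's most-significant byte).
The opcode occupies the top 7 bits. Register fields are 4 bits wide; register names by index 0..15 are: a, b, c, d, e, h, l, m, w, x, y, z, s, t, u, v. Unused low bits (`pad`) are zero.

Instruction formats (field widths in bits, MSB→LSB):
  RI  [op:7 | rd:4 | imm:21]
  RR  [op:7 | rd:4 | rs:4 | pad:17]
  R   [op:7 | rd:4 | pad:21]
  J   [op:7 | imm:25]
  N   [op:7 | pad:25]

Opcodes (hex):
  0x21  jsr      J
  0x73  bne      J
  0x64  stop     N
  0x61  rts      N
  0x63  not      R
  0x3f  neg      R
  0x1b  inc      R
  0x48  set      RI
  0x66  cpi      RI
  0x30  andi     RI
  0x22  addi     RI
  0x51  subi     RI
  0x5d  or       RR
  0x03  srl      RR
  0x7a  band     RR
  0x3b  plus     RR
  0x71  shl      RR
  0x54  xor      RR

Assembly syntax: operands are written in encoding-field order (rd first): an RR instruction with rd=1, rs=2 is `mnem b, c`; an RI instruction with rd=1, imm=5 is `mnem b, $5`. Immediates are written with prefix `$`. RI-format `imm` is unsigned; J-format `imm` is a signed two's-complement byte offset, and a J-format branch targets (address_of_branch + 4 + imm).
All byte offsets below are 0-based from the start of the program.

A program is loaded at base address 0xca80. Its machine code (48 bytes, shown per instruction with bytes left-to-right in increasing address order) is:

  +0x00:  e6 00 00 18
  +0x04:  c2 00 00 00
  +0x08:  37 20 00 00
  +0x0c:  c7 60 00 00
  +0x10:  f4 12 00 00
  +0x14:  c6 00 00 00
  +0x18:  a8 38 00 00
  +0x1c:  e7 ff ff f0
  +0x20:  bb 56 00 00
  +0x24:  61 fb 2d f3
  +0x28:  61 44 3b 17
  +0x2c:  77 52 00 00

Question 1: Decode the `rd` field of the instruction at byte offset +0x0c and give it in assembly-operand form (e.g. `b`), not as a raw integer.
z

[0c] c7 60 00 00 → 0xc7600000
  top 7b → 0x63 → not [R]
  [24:21] rd=11 = z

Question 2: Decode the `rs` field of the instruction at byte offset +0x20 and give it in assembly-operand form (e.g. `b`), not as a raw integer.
z

off 0x20: read bb 56 00 00 as big → 0xbb560000
  top 7b → 0x5d → or [RR]
  rd: (w>>21)&0xf=0xa → y
  rs: (w>>17)&0xf=0xb → z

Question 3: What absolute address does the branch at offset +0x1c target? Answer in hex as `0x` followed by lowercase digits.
0xca90

+0x1c: e7 ff ff f0 ⇒ word 0xe7fffff0 (big)
  top 7b → 0x73 → bne [J]
  [24:0] imm=33554416 (s25→-16) = $-16
  target = base 0xca80 + off 0x1c + 4 + imm -16 = 0xca90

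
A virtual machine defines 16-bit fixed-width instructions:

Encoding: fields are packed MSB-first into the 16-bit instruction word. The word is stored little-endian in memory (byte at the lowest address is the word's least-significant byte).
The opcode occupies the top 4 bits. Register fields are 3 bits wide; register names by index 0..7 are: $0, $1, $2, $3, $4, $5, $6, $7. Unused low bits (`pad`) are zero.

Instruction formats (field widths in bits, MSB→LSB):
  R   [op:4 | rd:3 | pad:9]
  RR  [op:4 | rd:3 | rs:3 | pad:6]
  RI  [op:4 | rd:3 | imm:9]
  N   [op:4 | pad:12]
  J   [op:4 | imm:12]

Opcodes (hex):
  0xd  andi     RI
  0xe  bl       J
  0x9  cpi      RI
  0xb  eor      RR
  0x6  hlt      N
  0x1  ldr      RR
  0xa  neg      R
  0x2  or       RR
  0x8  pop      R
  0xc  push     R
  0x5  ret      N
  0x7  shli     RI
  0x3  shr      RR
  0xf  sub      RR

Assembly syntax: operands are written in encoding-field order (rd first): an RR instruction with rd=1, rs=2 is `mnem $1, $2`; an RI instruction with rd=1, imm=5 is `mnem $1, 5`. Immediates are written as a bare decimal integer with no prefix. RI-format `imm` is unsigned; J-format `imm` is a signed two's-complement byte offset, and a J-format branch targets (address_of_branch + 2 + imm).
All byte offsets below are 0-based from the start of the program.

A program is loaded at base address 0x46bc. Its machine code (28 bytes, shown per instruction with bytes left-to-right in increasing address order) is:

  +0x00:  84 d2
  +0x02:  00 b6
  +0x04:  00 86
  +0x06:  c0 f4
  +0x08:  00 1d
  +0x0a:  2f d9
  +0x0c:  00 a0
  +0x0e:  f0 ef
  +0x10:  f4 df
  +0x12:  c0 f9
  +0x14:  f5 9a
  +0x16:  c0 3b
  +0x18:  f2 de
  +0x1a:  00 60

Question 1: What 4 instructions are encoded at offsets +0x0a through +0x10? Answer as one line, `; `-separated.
andi $4, 303; neg $0; bl -16; andi $7, 500

off 0x0a: read 2f d9 as little → 0xd92f
  op=0xd92f>>12=0xd ⇒ andi (RI)
  rd@[11:9]=0x4 ⇒ $4
  imm@[8:0]=0x12f ⇒ 303
off 0x0c: read 00 a0 as little → 0xa000
  op=0xa000>>12=0xa ⇒ neg (R)
  rd@[11:9]=0x0 ⇒ $0
off 0x0e: read f0 ef as little → 0xeff0
  op=0xeff0>>12=0xe ⇒ bl (J)
  imm@[11:0]=0xff0 (s12→-16) ⇒ -16
off 0x10: read f4 df as little → 0xdff4
  op=0xdff4>>12=0xd ⇒ andi (RI)
  rd@[11:9]=0x7 ⇒ $7
  imm@[8:0]=0x1f4 ⇒ 500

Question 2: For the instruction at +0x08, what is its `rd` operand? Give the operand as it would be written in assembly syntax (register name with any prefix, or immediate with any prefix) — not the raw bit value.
$6

[08] 00 1d → 0x1d00
  op=0x1d00>>12=0x1 ⇒ ldr (RR)
  [11:9] rd=6 = $6
  [8:6] rs=4 = $4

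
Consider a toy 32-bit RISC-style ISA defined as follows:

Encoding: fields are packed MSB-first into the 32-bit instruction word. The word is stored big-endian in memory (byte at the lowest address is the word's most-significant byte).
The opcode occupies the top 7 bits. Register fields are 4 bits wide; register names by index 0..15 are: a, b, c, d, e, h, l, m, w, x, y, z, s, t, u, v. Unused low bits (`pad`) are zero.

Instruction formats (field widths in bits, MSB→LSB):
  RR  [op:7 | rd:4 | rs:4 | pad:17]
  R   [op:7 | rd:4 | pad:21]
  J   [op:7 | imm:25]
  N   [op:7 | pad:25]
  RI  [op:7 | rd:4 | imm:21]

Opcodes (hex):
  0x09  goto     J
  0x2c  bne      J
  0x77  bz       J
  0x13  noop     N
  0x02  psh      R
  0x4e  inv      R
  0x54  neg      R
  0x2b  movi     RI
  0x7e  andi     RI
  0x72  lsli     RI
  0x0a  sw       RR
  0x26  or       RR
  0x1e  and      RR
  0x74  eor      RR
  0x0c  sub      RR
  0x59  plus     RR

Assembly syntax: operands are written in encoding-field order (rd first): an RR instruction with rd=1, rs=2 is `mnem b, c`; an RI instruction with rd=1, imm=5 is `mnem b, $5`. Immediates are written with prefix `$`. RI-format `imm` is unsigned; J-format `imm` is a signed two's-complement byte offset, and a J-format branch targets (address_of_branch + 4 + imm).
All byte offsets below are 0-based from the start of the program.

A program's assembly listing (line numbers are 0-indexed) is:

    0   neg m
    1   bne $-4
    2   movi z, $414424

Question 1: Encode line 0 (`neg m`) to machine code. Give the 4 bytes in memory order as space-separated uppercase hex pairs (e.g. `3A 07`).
0. neg fields op=0x54:7|rd=7:4|pad=0:21 → word a8e00000h → a8 e0 00 00

A8 E0 00 00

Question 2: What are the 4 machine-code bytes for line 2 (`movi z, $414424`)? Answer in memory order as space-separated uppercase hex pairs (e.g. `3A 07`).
57 66 52 D8

L2: movi op=0x2b:7|rd=11:4|imm=414424:21 ⇒ 0x576652d8 ⇒ big 57 66 52 d8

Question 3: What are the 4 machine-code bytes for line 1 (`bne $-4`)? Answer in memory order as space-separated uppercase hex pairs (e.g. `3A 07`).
59 FF FF FC

1. bne fields op=0x2c:7|imm=-4:25 → word 59fffffch → 59 ff ff fc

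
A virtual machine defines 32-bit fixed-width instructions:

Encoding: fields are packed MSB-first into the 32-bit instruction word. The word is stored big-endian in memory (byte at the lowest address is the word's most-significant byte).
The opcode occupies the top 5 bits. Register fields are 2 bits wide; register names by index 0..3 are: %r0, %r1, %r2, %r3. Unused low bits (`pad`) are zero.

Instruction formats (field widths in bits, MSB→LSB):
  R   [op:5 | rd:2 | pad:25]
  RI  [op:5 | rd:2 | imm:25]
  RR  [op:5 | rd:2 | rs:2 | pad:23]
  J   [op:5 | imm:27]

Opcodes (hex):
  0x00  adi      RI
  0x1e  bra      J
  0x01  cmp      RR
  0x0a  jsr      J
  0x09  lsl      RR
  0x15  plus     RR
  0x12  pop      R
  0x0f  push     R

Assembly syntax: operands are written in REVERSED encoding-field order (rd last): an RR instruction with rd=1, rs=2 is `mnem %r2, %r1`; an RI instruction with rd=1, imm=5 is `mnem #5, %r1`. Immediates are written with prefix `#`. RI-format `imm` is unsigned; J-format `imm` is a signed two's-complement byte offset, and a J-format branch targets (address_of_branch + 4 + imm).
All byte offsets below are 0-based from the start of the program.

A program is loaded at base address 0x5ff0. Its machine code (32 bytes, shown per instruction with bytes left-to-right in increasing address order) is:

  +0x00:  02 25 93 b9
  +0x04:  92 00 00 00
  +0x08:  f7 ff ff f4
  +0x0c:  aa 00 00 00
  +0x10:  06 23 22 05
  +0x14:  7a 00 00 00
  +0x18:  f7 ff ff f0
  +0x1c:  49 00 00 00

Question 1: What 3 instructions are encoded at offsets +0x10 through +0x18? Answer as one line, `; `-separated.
[10] 06 23 22 05 → 0x06232205
  opcode bits[31:27]=0x0: adi/RI
  rd@[26:25]=0x3 ⇒ %r3
  imm@[24:0]=0x232205 ⇒ #2302469
[14] 7a 00 00 00 → 0x7a000000
  opcode bits[31:27]=0xf: push/R
  rd@[26:25]=0x1 ⇒ %r1
[18] f7 ff ff f0 → 0xf7fffff0
  opcode bits[31:27]=0x1e: bra/J
  imm@[26:0]=0x7fffff0 (s27→-16) ⇒ #-16

adi #2302469, %r3; push %r1; bra #-16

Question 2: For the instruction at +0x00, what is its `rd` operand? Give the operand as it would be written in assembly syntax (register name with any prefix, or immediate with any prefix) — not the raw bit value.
%r1

off 0x00: read 02 25 93 b9 as big → 0x022593b9
  opcode bits[31:27]=0x0: adi/RI
  [26:25] rd=1 = %r1
  [24:0] imm=2462649 = #2462649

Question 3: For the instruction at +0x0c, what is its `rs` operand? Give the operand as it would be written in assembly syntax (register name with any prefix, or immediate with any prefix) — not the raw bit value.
%r0

+0x0c: aa 00 00 00 ⇒ word 0xaa000000 (big)
  op=0xaa000000>>27=0x15 ⇒ plus (RR)
  rd: (w>>25)&0x3=0x1 → %r1
  rs: (w>>23)&0x3=0x0 → %r0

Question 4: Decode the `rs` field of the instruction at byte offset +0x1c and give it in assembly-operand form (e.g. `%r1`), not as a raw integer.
%r2

[1c] 49 00 00 00 → 0x49000000
  opcode bits[31:27]=0x9: lsl/RR
  rd@[26:25]=0x0 ⇒ %r0
  rs@[24:23]=0x2 ⇒ %r2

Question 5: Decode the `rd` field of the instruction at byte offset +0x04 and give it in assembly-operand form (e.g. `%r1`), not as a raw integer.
off 0x04: read 92 00 00 00 as big → 0x92000000
  top 5b → 0x12 → pop [R]
  [26:25] rd=1 = %r1

%r1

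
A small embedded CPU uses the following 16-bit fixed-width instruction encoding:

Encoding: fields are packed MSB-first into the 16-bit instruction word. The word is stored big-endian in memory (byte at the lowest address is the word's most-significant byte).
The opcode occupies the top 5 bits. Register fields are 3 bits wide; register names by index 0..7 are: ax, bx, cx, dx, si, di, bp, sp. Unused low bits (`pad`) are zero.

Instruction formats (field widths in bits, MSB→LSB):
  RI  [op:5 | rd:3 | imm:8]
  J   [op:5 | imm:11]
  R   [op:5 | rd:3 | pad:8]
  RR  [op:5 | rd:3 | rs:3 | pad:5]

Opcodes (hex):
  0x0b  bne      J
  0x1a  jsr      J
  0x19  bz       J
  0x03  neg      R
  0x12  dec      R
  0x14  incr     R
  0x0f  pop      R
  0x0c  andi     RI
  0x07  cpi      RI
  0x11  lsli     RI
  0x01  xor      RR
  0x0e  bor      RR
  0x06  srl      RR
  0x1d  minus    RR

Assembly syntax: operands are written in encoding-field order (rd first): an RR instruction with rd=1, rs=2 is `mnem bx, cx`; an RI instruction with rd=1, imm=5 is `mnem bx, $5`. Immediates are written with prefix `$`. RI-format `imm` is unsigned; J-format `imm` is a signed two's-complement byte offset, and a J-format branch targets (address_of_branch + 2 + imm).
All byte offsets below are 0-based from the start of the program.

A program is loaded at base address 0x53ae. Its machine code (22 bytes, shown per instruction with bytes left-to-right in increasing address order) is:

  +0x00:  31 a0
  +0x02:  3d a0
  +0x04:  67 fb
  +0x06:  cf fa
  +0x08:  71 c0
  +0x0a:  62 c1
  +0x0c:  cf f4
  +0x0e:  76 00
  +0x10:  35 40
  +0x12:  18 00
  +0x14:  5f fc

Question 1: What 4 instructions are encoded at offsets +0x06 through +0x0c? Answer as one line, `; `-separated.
[06] cf fa → 0xcffa
  op=0xcffa>>11=0x19 ⇒ bz (J)
  [10:0] imm=2042 (s11→-6) = $-6
[08] 71 c0 → 0x71c0
  op=0x71c0>>11=0xe ⇒ bor (RR)
  [10:8] rd=1 = bx
  [7:5] rs=6 = bp
[0a] 62 c1 → 0x62c1
  op=0x62c1>>11=0xc ⇒ andi (RI)
  [10:8] rd=2 = cx
  [7:0] imm=193 = $193
[0c] cf f4 → 0xcff4
  op=0xcff4>>11=0x19 ⇒ bz (J)
  [10:0] imm=2036 (s11→-12) = $-12

bz $-6; bor bx, bp; andi cx, $193; bz $-12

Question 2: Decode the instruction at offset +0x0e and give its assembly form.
@+0e  big-endian(76 00) = 0x7600
  op=0x7600>>11=0xe ⇒ bor (RR)
  [10:8] rd=6 = bp
  [7:5] rs=0 = ax

bor bp, ax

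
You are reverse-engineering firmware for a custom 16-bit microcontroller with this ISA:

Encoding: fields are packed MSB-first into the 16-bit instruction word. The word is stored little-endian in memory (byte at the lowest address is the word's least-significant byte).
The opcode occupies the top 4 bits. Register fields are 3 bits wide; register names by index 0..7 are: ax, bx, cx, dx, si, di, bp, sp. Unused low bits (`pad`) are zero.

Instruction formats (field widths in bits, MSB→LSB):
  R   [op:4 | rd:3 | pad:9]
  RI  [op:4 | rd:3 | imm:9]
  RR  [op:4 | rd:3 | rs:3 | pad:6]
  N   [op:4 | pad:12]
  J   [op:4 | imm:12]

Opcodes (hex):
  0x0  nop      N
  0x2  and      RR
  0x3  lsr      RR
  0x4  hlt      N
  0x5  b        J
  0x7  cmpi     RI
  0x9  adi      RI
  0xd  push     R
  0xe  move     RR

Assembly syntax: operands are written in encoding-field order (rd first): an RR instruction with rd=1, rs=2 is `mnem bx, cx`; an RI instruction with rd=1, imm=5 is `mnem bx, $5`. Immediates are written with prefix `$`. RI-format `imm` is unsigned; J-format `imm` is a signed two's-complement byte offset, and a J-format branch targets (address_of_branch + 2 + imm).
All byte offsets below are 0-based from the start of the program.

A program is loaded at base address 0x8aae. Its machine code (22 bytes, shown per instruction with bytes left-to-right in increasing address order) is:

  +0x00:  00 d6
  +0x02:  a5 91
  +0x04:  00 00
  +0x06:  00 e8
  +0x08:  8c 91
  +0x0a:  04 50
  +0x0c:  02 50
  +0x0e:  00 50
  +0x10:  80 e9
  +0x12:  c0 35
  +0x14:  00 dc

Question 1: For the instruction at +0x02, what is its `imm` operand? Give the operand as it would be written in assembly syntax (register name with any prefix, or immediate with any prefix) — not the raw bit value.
$421

@+02  little-endian(a5 91) = 0x91a5
  opcode bits[15:12]=0x9: adi/RI
  rd: (w>>9)&0x7=0x0 → ax
  imm: (w>>0)&0x1ff=0x1a5 → $421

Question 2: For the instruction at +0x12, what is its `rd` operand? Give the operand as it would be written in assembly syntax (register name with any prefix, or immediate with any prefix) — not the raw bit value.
@+12  little-endian(c0 35) = 0x35c0
  top 4b → 0x3 → lsr [RR]
  [11:9] rd=2 = cx
  [8:6] rs=7 = sp

cx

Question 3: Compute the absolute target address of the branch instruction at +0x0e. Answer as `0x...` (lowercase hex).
@+0e  little-endian(00 50) = 0x5000
  top 4b → 0x5 → b [J]
  imm: (w>>0)&0xfff=0x0 → $0
  target = base 0x8aae + off 0x0e + 2 + imm 0 = 0x8abe

0x8abe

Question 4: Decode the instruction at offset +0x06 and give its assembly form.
[06] 00 e8 → 0xe800
  top 4b → 0xe → move [RR]
  rd@[11:9]=0x4 ⇒ si
  rs@[8:6]=0x0 ⇒ ax

move si, ax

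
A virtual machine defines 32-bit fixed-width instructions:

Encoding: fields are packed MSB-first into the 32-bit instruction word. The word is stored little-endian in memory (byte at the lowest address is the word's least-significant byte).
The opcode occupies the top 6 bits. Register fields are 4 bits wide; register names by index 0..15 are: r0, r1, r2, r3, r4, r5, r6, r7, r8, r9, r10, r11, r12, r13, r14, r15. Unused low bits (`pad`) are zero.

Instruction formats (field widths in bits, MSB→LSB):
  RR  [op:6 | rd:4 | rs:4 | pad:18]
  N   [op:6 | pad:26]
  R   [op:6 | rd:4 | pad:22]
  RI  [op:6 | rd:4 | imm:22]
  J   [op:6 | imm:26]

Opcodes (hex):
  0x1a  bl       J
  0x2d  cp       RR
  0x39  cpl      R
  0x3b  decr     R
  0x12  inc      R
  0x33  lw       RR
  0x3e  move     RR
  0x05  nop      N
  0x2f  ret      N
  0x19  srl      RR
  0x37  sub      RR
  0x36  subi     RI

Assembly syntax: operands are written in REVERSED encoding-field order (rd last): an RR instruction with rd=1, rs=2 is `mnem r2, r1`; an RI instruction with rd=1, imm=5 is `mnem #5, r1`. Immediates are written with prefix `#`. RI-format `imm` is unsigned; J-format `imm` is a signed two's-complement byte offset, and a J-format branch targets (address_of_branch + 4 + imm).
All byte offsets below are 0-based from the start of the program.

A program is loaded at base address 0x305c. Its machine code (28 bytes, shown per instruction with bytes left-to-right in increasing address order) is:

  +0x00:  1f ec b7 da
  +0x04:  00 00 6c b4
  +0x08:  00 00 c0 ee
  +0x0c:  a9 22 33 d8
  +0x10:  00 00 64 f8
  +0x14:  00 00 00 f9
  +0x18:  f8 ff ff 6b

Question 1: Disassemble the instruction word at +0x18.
[18] f8 ff ff 6b → 0x6bfffff8
  opcode bits[31:26]=0x1a: bl/J
  [25:0] imm=67108856 (s26→-8) = #-8

bl #-8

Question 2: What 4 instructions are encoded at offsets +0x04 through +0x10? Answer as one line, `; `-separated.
off 0x04: read 00 00 6c b4 as little → 0xb46c0000
  top 6b → 0x2d → cp [RR]
  rd: (w>>22)&0xf=0x1 → r1
  rs: (w>>18)&0xf=0xb → r11
off 0x08: read 00 00 c0 ee as little → 0xeec00000
  top 6b → 0x3b → decr [R]
  rd: (w>>22)&0xf=0xb → r11
off 0x0c: read a9 22 33 d8 as little → 0xd83322a9
  top 6b → 0x36 → subi [RI]
  rd: (w>>22)&0xf=0x0 → r0
  imm: (w>>0)&0x3fffff=0x3322a9 → #3351209
off 0x10: read 00 00 64 f8 as little → 0xf8640000
  top 6b → 0x3e → move [RR]
  rd: (w>>22)&0xf=0x1 → r1
  rs: (w>>18)&0xf=0x9 → r9

cp r11, r1; decr r11; subi #3351209, r0; move r9, r1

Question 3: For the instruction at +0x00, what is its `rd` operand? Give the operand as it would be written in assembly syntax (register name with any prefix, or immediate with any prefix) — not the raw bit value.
+0x00: 1f ec b7 da ⇒ word 0xdab7ec1f (little)
  op=0xdab7ec1f>>26=0x36 ⇒ subi (RI)
  rd@[25:22]=0xa ⇒ r10
  imm@[21:0]=0x37ec1f ⇒ #3664927

r10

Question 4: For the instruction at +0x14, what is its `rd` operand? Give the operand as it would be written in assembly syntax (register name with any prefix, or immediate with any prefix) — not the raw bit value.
r4

+0x14: 00 00 00 f9 ⇒ word 0xf9000000 (little)
  op=0xf9000000>>26=0x3e ⇒ move (RR)
  rd: (w>>22)&0xf=0x4 → r4
  rs: (w>>18)&0xf=0x0 → r0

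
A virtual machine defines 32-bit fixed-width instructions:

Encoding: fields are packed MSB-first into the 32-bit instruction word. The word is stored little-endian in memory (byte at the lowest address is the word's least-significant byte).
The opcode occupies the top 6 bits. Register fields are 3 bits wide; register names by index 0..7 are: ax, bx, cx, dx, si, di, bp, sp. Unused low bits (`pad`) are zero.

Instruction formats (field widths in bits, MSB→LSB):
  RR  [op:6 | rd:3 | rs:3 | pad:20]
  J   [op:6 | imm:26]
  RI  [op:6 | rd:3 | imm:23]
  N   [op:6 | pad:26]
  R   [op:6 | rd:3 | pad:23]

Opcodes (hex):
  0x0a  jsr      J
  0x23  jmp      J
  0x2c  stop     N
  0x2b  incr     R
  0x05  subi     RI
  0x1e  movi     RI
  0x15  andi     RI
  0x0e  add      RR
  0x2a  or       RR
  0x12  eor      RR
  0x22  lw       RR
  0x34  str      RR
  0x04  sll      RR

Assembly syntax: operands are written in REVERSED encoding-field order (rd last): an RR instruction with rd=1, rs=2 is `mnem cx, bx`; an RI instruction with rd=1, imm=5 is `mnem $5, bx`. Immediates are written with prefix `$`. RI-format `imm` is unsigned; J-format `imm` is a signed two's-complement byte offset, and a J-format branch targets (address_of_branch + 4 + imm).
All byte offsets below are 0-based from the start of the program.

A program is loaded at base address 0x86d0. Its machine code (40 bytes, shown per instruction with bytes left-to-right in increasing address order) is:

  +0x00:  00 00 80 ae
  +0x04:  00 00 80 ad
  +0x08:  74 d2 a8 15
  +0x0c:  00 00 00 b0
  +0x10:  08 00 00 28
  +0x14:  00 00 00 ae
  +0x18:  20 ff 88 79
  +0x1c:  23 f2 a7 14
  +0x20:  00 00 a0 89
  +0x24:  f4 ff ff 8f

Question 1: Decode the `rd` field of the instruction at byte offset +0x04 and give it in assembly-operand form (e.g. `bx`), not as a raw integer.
dx

off 0x04: read 00 00 80 ad as little → 0xad800000
  top 6b → 0x2b → incr [R]
  rd@[25:23]=0x3 ⇒ dx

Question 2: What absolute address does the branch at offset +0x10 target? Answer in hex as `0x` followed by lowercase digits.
0x86ec

off 0x10: read 08 00 00 28 as little → 0x28000008
  opcode bits[31:26]=0xa: jsr/J
  [25:0] imm=8 = $8
  target = base 0x86d0 + off 0x10 + 4 + imm 8 = 0x86ec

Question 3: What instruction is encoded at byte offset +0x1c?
subi $2617891, bx

[1c] 23 f2 a7 14 → 0x14a7f223
  op=0x14a7f223>>26=0x5 ⇒ subi (RI)
  [25:23] rd=1 = bx
  [22:0] imm=2617891 = $2617891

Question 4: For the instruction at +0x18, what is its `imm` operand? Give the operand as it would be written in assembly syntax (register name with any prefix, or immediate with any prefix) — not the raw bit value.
@+18  little-endian(20 ff 88 79) = 0x7988ff20
  op=0x7988ff20>>26=0x1e ⇒ movi (RI)
  rd: (w>>23)&0x7=0x3 → dx
  imm: (w>>0)&0x7fffff=0x8ff20 → $589600

$589600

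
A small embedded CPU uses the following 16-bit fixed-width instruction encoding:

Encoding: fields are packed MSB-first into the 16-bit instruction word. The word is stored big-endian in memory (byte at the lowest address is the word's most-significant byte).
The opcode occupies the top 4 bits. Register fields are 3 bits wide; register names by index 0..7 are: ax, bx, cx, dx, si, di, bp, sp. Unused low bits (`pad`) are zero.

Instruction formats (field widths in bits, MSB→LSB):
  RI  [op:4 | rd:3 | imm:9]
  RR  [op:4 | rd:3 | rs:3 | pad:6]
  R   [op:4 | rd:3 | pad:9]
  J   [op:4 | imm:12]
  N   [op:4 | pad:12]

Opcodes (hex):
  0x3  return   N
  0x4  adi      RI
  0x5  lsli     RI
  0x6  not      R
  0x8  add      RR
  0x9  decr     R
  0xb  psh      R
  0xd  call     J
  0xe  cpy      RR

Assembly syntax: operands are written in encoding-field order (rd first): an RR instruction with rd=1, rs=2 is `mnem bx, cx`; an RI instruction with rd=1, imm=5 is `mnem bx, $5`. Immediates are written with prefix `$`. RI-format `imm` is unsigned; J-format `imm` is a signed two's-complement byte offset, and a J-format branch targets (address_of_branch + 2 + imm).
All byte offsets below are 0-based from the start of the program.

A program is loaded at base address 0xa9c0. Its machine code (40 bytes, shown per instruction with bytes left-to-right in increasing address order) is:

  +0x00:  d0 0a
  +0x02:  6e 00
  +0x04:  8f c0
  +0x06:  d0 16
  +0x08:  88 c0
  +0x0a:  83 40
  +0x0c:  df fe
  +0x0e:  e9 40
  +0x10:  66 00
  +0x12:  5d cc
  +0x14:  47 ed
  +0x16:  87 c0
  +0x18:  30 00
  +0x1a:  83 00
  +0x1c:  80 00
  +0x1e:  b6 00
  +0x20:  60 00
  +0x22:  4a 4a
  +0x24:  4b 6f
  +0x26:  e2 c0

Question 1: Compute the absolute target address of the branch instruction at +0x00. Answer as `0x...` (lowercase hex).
0xa9cc

+0x00: d0 0a ⇒ word 0xd00a (big)
  opcode bits[15:12]=0xd: call/J
  [11:0] imm=10 = $10
  target = base 0xa9c0 + off 0x00 + 2 + imm 10 = 0xa9cc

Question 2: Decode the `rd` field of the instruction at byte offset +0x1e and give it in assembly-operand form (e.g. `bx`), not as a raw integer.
dx

@+1e  big-endian(b6 00) = 0xb600
  opcode bits[15:12]=0xb: psh/R
  rd@[11:9]=0x3 ⇒ dx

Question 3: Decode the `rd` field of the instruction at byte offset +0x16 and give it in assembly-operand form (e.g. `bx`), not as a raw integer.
dx

+0x16: 87 c0 ⇒ word 0x87c0 (big)
  top 4b → 0x8 → add [RR]
  rd@[11:9]=0x3 ⇒ dx
  rs@[8:6]=0x7 ⇒ sp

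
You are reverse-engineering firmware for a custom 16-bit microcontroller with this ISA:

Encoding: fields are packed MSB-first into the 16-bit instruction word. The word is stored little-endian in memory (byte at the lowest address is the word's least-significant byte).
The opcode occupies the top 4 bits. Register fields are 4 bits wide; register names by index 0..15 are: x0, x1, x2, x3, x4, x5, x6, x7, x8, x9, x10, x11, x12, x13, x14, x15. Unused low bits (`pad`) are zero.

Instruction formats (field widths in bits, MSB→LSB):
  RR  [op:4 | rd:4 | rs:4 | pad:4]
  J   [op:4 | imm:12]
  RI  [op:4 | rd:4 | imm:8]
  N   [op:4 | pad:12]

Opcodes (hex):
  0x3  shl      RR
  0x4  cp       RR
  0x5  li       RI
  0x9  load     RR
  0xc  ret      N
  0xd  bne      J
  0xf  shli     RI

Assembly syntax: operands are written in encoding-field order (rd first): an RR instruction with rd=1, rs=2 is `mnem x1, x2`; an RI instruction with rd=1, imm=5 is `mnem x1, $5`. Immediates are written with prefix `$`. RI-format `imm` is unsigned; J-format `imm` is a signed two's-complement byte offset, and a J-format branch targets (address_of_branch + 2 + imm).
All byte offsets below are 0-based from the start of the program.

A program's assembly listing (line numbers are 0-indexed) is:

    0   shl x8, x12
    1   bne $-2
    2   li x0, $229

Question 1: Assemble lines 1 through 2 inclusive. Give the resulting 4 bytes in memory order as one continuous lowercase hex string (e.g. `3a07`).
fedfe550

1. bne fields op=0xd:4|imm=-2:12 → word dffeh → fe df
2. li fields op=0x5:4|rd=0:4|imm=229:8 → word 50e5h → e5 50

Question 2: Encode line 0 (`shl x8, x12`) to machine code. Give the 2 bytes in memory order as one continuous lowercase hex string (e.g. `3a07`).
c038

L0: shl op=0x3:4|rd=8:4|rs=12:4|pad=0:4 ⇒ 0x38c0 ⇒ little c0 38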